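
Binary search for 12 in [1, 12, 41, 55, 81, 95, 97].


Step 1: lo=0, hi=6, mid=3, val=55
Step 2: lo=0, hi=2, mid=1, val=12

Found at index 1


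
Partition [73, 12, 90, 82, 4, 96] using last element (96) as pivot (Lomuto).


Pivot: 96
  73 <= 96: advance i (no swap)
  12 <= 96: advance i (no swap)
  90 <= 96: advance i (no swap)
  82 <= 96: advance i (no swap)
  4 <= 96: advance i (no swap)
Place pivot at 5: [73, 12, 90, 82, 4, 96]

Partitioned: [73, 12, 90, 82, 4, 96]


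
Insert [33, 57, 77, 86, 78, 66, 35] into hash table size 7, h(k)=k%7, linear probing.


Insert 33: h=5 -> slot 5
Insert 57: h=1 -> slot 1
Insert 77: h=0 -> slot 0
Insert 86: h=2 -> slot 2
Insert 78: h=1, 2 probes -> slot 3
Insert 66: h=3, 1 probes -> slot 4
Insert 35: h=0, 6 probes -> slot 6

Table: [77, 57, 86, 78, 66, 33, 35]


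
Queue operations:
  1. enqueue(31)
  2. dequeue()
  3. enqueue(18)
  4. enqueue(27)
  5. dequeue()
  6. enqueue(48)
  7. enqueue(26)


enqueue(31) -> [31]
dequeue()->31, []
enqueue(18) -> [18]
enqueue(27) -> [18, 27]
dequeue()->18, [27]
enqueue(48) -> [27, 48]
enqueue(26) -> [27, 48, 26]

Final queue: [27, 48, 26]


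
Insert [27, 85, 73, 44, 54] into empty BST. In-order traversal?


Insert 27: root
Insert 85: R from 27
Insert 73: R from 27 -> L from 85
Insert 44: R from 27 -> L from 85 -> L from 73
Insert 54: R from 27 -> L from 85 -> L from 73 -> R from 44

In-order: [27, 44, 54, 73, 85]


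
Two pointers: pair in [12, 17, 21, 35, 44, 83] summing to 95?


lo=0(12)+hi=5(83)=95

Yes: 12+83=95


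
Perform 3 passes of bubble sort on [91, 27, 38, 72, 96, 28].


Initial: [91, 27, 38, 72, 96, 28]
Pass 1: [27, 38, 72, 91, 28, 96] (4 swaps)
Pass 2: [27, 38, 72, 28, 91, 96] (1 swaps)
Pass 3: [27, 38, 28, 72, 91, 96] (1 swaps)

After 3 passes: [27, 38, 28, 72, 91, 96]


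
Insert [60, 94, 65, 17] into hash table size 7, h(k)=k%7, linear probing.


Insert 60: h=4 -> slot 4
Insert 94: h=3 -> slot 3
Insert 65: h=2 -> slot 2
Insert 17: h=3, 2 probes -> slot 5

Table: [None, None, 65, 94, 60, 17, None]


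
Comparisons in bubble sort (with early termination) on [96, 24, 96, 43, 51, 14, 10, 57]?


Algorithm: bubble sort (with early termination)
Input: [96, 24, 96, 43, 51, 14, 10, 57]
Sorted: [10, 14, 24, 43, 51, 57, 96, 96]

28


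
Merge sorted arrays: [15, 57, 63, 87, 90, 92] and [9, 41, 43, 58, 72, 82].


Take 9 from B
Take 15 from A
Take 41 from B
Take 43 from B
Take 57 from A
Take 58 from B
Take 63 from A
Take 72 from B
Take 82 from B

Merged: [9, 15, 41, 43, 57, 58, 63, 72, 82, 87, 90, 92]


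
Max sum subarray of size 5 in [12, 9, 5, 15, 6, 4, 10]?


[0:5]: 47
[1:6]: 39
[2:7]: 40

Max: 47 at [0:5]


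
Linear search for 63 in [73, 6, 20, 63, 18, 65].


i=0: 73!=63
i=1: 6!=63
i=2: 20!=63
i=3: 63==63 found!

Found at 3, 4 comps


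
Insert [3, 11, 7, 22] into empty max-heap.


Insert 3: [3]
Insert 11: [11, 3]
Insert 7: [11, 3, 7]
Insert 22: [22, 11, 7, 3]

Final heap: [22, 11, 7, 3]


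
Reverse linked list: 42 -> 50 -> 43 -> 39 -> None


Step 1: curr=42, set curr.next=prev(None) | reversed so far: 42
Step 2: curr=50, set curr.next=prev(42) | reversed so far: 50 -> 42
Step 3: curr=43, set curr.next=prev(50) | reversed so far: 43 -> 50 -> 42
Step 4: curr=39, set curr.next=prev(43) | reversed so far: 39 -> 43 -> 50 -> 42

39 -> 43 -> 50 -> 42 -> None


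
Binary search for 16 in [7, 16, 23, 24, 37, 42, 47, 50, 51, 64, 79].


Step 1: lo=0, hi=10, mid=5, val=42
Step 2: lo=0, hi=4, mid=2, val=23
Step 3: lo=0, hi=1, mid=0, val=7
Step 4: lo=1, hi=1, mid=1, val=16

Found at index 1


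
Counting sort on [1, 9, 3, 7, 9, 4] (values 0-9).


Input: [1, 9, 3, 7, 9, 4]
Counts: [0, 1, 0, 1, 1, 0, 0, 1, 0, 2]

Sorted: [1, 3, 4, 7, 9, 9]


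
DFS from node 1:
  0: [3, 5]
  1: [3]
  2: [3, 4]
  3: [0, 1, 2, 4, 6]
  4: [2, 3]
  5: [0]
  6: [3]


Visit 1, push [3]
Visit 3, push [6, 4, 2, 0]
Visit 0, push [5]
Visit 5, push []
Visit 2, push [4]
Visit 4, push []
Visit 6, push []

DFS order: [1, 3, 0, 5, 2, 4, 6]


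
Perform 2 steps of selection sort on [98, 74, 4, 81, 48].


Initial: [98, 74, 4, 81, 48]
Step 1: min=4 at 2
  Swap: [4, 74, 98, 81, 48]
Step 2: min=48 at 4
  Swap: [4, 48, 98, 81, 74]

After 2 steps: [4, 48, 98, 81, 74]


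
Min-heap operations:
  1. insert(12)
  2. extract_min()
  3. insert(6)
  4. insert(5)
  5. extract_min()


insert(12) -> [12]
extract_min()->12, []
insert(6) -> [6]
insert(5) -> [5, 6]
extract_min()->5, [6]

Final heap: [6]


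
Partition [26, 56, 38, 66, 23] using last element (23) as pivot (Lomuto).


Pivot: 23
Place pivot at 0: [23, 56, 38, 66, 26]

Partitioned: [23, 56, 38, 66, 26]


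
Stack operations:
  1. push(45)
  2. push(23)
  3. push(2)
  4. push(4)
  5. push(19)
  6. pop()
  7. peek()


push(45) -> [45]
push(23) -> [45, 23]
push(2) -> [45, 23, 2]
push(4) -> [45, 23, 2, 4]
push(19) -> [45, 23, 2, 4, 19]
pop()->19, [45, 23, 2, 4]
peek()->4

Final stack: [45, 23, 2, 4]


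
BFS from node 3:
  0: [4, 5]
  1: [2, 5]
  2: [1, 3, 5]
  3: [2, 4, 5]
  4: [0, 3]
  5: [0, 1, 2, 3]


Visit 3, enqueue [2, 4, 5]
Visit 2, enqueue [1]
Visit 4, enqueue [0]
Visit 5, enqueue []
Visit 1, enqueue []
Visit 0, enqueue []

BFS order: [3, 2, 4, 5, 1, 0]


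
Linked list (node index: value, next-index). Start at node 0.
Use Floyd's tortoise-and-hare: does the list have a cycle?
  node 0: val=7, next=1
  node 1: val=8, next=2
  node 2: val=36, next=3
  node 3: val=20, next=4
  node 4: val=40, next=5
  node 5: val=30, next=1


Floyd's tortoise (slow, +1) and hare (fast, +2):
  init: slow=0, fast=0
  step 1: slow=1, fast=2
  step 2: slow=2, fast=4
  step 3: slow=3, fast=1
  step 4: slow=4, fast=3
  step 5: slow=5, fast=5
  slow == fast at node 5: cycle detected

Cycle: yes


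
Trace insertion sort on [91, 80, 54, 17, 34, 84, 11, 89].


Initial: [91, 80, 54, 17, 34, 84, 11, 89]
Insert 80: [80, 91, 54, 17, 34, 84, 11, 89]
Insert 54: [54, 80, 91, 17, 34, 84, 11, 89]
Insert 17: [17, 54, 80, 91, 34, 84, 11, 89]
Insert 34: [17, 34, 54, 80, 91, 84, 11, 89]
Insert 84: [17, 34, 54, 80, 84, 91, 11, 89]
Insert 11: [11, 17, 34, 54, 80, 84, 91, 89]
Insert 89: [11, 17, 34, 54, 80, 84, 89, 91]

Sorted: [11, 17, 34, 54, 80, 84, 89, 91]


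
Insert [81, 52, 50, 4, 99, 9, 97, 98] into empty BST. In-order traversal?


Insert 81: root
Insert 52: L from 81
Insert 50: L from 81 -> L from 52
Insert 4: L from 81 -> L from 52 -> L from 50
Insert 99: R from 81
Insert 9: L from 81 -> L from 52 -> L from 50 -> R from 4
Insert 97: R from 81 -> L from 99
Insert 98: R from 81 -> L from 99 -> R from 97

In-order: [4, 9, 50, 52, 81, 97, 98, 99]


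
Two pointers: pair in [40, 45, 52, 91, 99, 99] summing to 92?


lo=0(40)+hi=5(99)=139
lo=0(40)+hi=4(99)=139
lo=0(40)+hi=3(91)=131
lo=0(40)+hi=2(52)=92

Yes: 40+52=92


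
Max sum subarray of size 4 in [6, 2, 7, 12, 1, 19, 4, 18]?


[0:4]: 27
[1:5]: 22
[2:6]: 39
[3:7]: 36
[4:8]: 42

Max: 42 at [4:8]


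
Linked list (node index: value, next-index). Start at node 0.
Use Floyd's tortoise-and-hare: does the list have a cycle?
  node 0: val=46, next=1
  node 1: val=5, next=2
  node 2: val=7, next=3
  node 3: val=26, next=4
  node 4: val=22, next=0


Floyd's tortoise (slow, +1) and hare (fast, +2):
  init: slow=0, fast=0
  step 1: slow=1, fast=2
  step 2: slow=2, fast=4
  step 3: slow=3, fast=1
  step 4: slow=4, fast=3
  step 5: slow=0, fast=0
  slow == fast at node 0: cycle detected

Cycle: yes


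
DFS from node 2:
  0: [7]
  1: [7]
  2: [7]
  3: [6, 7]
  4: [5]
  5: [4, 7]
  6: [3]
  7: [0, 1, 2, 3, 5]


Visit 2, push [7]
Visit 7, push [5, 3, 1, 0]
Visit 0, push []
Visit 1, push []
Visit 3, push [6]
Visit 6, push []
Visit 5, push [4]
Visit 4, push []

DFS order: [2, 7, 0, 1, 3, 6, 5, 4]


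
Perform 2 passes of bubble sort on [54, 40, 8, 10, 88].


Initial: [54, 40, 8, 10, 88]
Pass 1: [40, 8, 10, 54, 88] (3 swaps)
Pass 2: [8, 10, 40, 54, 88] (2 swaps)

After 2 passes: [8, 10, 40, 54, 88]


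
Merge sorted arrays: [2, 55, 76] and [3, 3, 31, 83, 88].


Take 2 from A
Take 3 from B
Take 3 from B
Take 31 from B
Take 55 from A
Take 76 from A

Merged: [2, 3, 3, 31, 55, 76, 83, 88]


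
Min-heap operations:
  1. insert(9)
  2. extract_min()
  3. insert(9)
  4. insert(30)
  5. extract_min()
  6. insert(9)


insert(9) -> [9]
extract_min()->9, []
insert(9) -> [9]
insert(30) -> [9, 30]
extract_min()->9, [30]
insert(9) -> [9, 30]

Final heap: [9, 30]


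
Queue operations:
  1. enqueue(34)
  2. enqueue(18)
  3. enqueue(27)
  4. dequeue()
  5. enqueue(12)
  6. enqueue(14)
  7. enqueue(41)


enqueue(34) -> [34]
enqueue(18) -> [34, 18]
enqueue(27) -> [34, 18, 27]
dequeue()->34, [18, 27]
enqueue(12) -> [18, 27, 12]
enqueue(14) -> [18, 27, 12, 14]
enqueue(41) -> [18, 27, 12, 14, 41]

Final queue: [18, 27, 12, 14, 41]


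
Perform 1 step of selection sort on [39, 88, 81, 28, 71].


Initial: [39, 88, 81, 28, 71]
Step 1: min=28 at 3
  Swap: [28, 88, 81, 39, 71]

After 1 step: [28, 88, 81, 39, 71]


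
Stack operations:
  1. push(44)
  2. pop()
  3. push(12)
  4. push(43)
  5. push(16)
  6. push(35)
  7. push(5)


push(44) -> [44]
pop()->44, []
push(12) -> [12]
push(43) -> [12, 43]
push(16) -> [12, 43, 16]
push(35) -> [12, 43, 16, 35]
push(5) -> [12, 43, 16, 35, 5]

Final stack: [12, 43, 16, 35, 5]


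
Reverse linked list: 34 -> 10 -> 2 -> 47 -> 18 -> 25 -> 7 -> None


Step 1: curr=34, set curr.next=prev(None) | reversed so far: 34
Step 2: curr=10, set curr.next=prev(34) | reversed so far: 10 -> 34
Step 3: curr=2, set curr.next=prev(10) | reversed so far: 2 -> 10 -> 34
Step 4: curr=47, set curr.next=prev(2) | reversed so far: 47 -> 2 -> 10 -> 34
Step 5: curr=18, set curr.next=prev(47) | reversed so far: 18 -> 47 -> 2 -> 10 -> 34
Step 6: curr=25, set curr.next=prev(18) | reversed so far: 25 -> 18 -> 47 -> 2 -> 10 -> 34
Step 7: curr=7, set curr.next=prev(25) | reversed so far: 7 -> 25 -> 18 -> 47 -> 2 -> 10 -> 34

7 -> 25 -> 18 -> 47 -> 2 -> 10 -> 34 -> None


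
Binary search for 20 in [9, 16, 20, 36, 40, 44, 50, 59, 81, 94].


Step 1: lo=0, hi=9, mid=4, val=40
Step 2: lo=0, hi=3, mid=1, val=16
Step 3: lo=2, hi=3, mid=2, val=20

Found at index 2


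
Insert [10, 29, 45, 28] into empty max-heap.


Insert 10: [10]
Insert 29: [29, 10]
Insert 45: [45, 10, 29]
Insert 28: [45, 28, 29, 10]

Final heap: [45, 28, 29, 10]


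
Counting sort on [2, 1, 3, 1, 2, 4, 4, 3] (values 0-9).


Input: [2, 1, 3, 1, 2, 4, 4, 3]
Counts: [0, 2, 2, 2, 2, 0, 0, 0, 0, 0]

Sorted: [1, 1, 2, 2, 3, 3, 4, 4]


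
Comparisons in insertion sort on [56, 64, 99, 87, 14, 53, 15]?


Algorithm: insertion sort
Input: [56, 64, 99, 87, 14, 53, 15]
Sorted: [14, 15, 53, 56, 64, 87, 99]

19


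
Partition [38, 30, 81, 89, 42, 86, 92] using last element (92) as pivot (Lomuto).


Pivot: 92
  38 <= 92: advance i (no swap)
  30 <= 92: advance i (no swap)
  81 <= 92: advance i (no swap)
  89 <= 92: advance i (no swap)
  42 <= 92: advance i (no swap)
  86 <= 92: advance i (no swap)
Place pivot at 6: [38, 30, 81, 89, 42, 86, 92]

Partitioned: [38, 30, 81, 89, 42, 86, 92]


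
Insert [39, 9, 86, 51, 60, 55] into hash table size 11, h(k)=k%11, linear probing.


Insert 39: h=6 -> slot 6
Insert 9: h=9 -> slot 9
Insert 86: h=9, 1 probes -> slot 10
Insert 51: h=7 -> slot 7
Insert 60: h=5 -> slot 5
Insert 55: h=0 -> slot 0

Table: [55, None, None, None, None, 60, 39, 51, None, 9, 86]


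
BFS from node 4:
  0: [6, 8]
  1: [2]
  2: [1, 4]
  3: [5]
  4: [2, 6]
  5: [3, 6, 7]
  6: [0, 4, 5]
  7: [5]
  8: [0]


Visit 4, enqueue [2, 6]
Visit 2, enqueue [1]
Visit 6, enqueue [0, 5]
Visit 1, enqueue []
Visit 0, enqueue [8]
Visit 5, enqueue [3, 7]
Visit 8, enqueue []
Visit 3, enqueue []
Visit 7, enqueue []

BFS order: [4, 2, 6, 1, 0, 5, 8, 3, 7]


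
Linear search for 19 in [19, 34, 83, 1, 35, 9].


i=0: 19==19 found!

Found at 0, 1 comps


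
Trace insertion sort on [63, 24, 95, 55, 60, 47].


Initial: [63, 24, 95, 55, 60, 47]
Insert 24: [24, 63, 95, 55, 60, 47]
Insert 95: [24, 63, 95, 55, 60, 47]
Insert 55: [24, 55, 63, 95, 60, 47]
Insert 60: [24, 55, 60, 63, 95, 47]
Insert 47: [24, 47, 55, 60, 63, 95]

Sorted: [24, 47, 55, 60, 63, 95]


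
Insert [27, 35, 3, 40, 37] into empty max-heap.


Insert 27: [27]
Insert 35: [35, 27]
Insert 3: [35, 27, 3]
Insert 40: [40, 35, 3, 27]
Insert 37: [40, 37, 3, 27, 35]

Final heap: [40, 37, 3, 27, 35]


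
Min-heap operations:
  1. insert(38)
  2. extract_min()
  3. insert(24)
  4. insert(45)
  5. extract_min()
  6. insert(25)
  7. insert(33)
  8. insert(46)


insert(38) -> [38]
extract_min()->38, []
insert(24) -> [24]
insert(45) -> [24, 45]
extract_min()->24, [45]
insert(25) -> [25, 45]
insert(33) -> [25, 45, 33]
insert(46) -> [25, 45, 33, 46]

Final heap: [25, 45, 33, 46]


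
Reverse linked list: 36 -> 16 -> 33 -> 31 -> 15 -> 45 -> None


Step 1: curr=36, set curr.next=prev(None) | reversed so far: 36
Step 2: curr=16, set curr.next=prev(36) | reversed so far: 16 -> 36
Step 3: curr=33, set curr.next=prev(16) | reversed so far: 33 -> 16 -> 36
Step 4: curr=31, set curr.next=prev(33) | reversed so far: 31 -> 33 -> 16 -> 36
Step 5: curr=15, set curr.next=prev(31) | reversed so far: 15 -> 31 -> 33 -> 16 -> 36
Step 6: curr=45, set curr.next=prev(15) | reversed so far: 45 -> 15 -> 31 -> 33 -> 16 -> 36

45 -> 15 -> 31 -> 33 -> 16 -> 36 -> None


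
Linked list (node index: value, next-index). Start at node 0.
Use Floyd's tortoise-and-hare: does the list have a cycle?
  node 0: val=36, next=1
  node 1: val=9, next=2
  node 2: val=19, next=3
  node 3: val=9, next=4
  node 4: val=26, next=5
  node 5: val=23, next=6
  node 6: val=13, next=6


Floyd's tortoise (slow, +1) and hare (fast, +2):
  init: slow=0, fast=0
  step 1: slow=1, fast=2
  step 2: slow=2, fast=4
  step 3: slow=3, fast=6
  step 4: slow=4, fast=6
  step 5: slow=5, fast=6
  step 6: slow=6, fast=6
  slow == fast at node 6: cycle detected

Cycle: yes


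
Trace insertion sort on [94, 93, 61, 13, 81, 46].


Initial: [94, 93, 61, 13, 81, 46]
Insert 93: [93, 94, 61, 13, 81, 46]
Insert 61: [61, 93, 94, 13, 81, 46]
Insert 13: [13, 61, 93, 94, 81, 46]
Insert 81: [13, 61, 81, 93, 94, 46]
Insert 46: [13, 46, 61, 81, 93, 94]

Sorted: [13, 46, 61, 81, 93, 94]


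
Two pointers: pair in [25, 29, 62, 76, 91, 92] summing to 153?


lo=0(25)+hi=5(92)=117
lo=1(29)+hi=5(92)=121
lo=2(62)+hi=5(92)=154
lo=2(62)+hi=4(91)=153

Yes: 62+91=153


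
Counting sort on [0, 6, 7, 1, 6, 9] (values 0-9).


Input: [0, 6, 7, 1, 6, 9]
Counts: [1, 1, 0, 0, 0, 0, 2, 1, 0, 1]

Sorted: [0, 1, 6, 6, 7, 9]


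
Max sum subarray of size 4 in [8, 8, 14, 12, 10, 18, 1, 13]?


[0:4]: 42
[1:5]: 44
[2:6]: 54
[3:7]: 41
[4:8]: 42

Max: 54 at [2:6]


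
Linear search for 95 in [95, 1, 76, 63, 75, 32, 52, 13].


i=0: 95==95 found!

Found at 0, 1 comps


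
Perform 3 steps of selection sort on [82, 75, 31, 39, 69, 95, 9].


Initial: [82, 75, 31, 39, 69, 95, 9]
Step 1: min=9 at 6
  Swap: [9, 75, 31, 39, 69, 95, 82]
Step 2: min=31 at 2
  Swap: [9, 31, 75, 39, 69, 95, 82]
Step 3: min=39 at 3
  Swap: [9, 31, 39, 75, 69, 95, 82]

After 3 steps: [9, 31, 39, 75, 69, 95, 82]


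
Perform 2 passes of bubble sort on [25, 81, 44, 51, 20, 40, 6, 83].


Initial: [25, 81, 44, 51, 20, 40, 6, 83]
Pass 1: [25, 44, 51, 20, 40, 6, 81, 83] (5 swaps)
Pass 2: [25, 44, 20, 40, 6, 51, 81, 83] (3 swaps)

After 2 passes: [25, 44, 20, 40, 6, 51, 81, 83]


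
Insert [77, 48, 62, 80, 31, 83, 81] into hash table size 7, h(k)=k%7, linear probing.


Insert 77: h=0 -> slot 0
Insert 48: h=6 -> slot 6
Insert 62: h=6, 2 probes -> slot 1
Insert 80: h=3 -> slot 3
Insert 31: h=3, 1 probes -> slot 4
Insert 83: h=6, 3 probes -> slot 2
Insert 81: h=4, 1 probes -> slot 5

Table: [77, 62, 83, 80, 31, 81, 48]


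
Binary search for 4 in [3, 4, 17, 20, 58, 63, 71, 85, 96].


Step 1: lo=0, hi=8, mid=4, val=58
Step 2: lo=0, hi=3, mid=1, val=4

Found at index 1


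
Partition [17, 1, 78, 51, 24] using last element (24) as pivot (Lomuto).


Pivot: 24
  17 <= 24: advance i (no swap)
  1 <= 24: advance i (no swap)
Place pivot at 2: [17, 1, 24, 51, 78]

Partitioned: [17, 1, 24, 51, 78]


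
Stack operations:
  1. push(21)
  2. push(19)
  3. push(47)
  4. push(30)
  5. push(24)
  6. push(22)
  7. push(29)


push(21) -> [21]
push(19) -> [21, 19]
push(47) -> [21, 19, 47]
push(30) -> [21, 19, 47, 30]
push(24) -> [21, 19, 47, 30, 24]
push(22) -> [21, 19, 47, 30, 24, 22]
push(29) -> [21, 19, 47, 30, 24, 22, 29]

Final stack: [21, 19, 47, 30, 24, 22, 29]


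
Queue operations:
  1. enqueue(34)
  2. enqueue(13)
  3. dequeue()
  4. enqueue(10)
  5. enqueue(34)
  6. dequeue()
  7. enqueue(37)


enqueue(34) -> [34]
enqueue(13) -> [34, 13]
dequeue()->34, [13]
enqueue(10) -> [13, 10]
enqueue(34) -> [13, 10, 34]
dequeue()->13, [10, 34]
enqueue(37) -> [10, 34, 37]

Final queue: [10, 34, 37]


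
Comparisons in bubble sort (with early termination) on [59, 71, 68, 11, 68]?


Algorithm: bubble sort (with early termination)
Input: [59, 71, 68, 11, 68]
Sorted: [11, 59, 68, 68, 71]

10


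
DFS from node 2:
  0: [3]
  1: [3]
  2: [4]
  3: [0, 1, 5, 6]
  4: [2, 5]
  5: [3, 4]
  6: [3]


Visit 2, push [4]
Visit 4, push [5]
Visit 5, push [3]
Visit 3, push [6, 1, 0]
Visit 0, push []
Visit 1, push []
Visit 6, push []

DFS order: [2, 4, 5, 3, 0, 1, 6]


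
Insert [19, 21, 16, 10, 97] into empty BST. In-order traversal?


Insert 19: root
Insert 21: R from 19
Insert 16: L from 19
Insert 10: L from 19 -> L from 16
Insert 97: R from 19 -> R from 21

In-order: [10, 16, 19, 21, 97]


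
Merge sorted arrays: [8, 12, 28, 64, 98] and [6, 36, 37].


Take 6 from B
Take 8 from A
Take 12 from A
Take 28 from A
Take 36 from B
Take 37 from B

Merged: [6, 8, 12, 28, 36, 37, 64, 98]


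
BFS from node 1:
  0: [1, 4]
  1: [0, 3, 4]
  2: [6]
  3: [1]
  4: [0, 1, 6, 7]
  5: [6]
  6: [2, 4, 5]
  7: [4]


Visit 1, enqueue [0, 3, 4]
Visit 0, enqueue []
Visit 3, enqueue []
Visit 4, enqueue [6, 7]
Visit 6, enqueue [2, 5]
Visit 7, enqueue []
Visit 2, enqueue []
Visit 5, enqueue []

BFS order: [1, 0, 3, 4, 6, 7, 2, 5]


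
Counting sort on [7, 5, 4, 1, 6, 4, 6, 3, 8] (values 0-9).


Input: [7, 5, 4, 1, 6, 4, 6, 3, 8]
Counts: [0, 1, 0, 1, 2, 1, 2, 1, 1, 0]

Sorted: [1, 3, 4, 4, 5, 6, 6, 7, 8]


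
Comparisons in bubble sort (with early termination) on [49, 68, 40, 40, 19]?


Algorithm: bubble sort (with early termination)
Input: [49, 68, 40, 40, 19]
Sorted: [19, 40, 40, 49, 68]

10


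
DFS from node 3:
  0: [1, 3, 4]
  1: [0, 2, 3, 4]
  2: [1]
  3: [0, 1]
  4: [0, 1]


Visit 3, push [1, 0]
Visit 0, push [4, 1]
Visit 1, push [4, 2]
Visit 2, push []
Visit 4, push []

DFS order: [3, 0, 1, 2, 4]


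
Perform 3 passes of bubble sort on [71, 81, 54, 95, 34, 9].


Initial: [71, 81, 54, 95, 34, 9]
Pass 1: [71, 54, 81, 34, 9, 95] (3 swaps)
Pass 2: [54, 71, 34, 9, 81, 95] (3 swaps)
Pass 3: [54, 34, 9, 71, 81, 95] (2 swaps)

After 3 passes: [54, 34, 9, 71, 81, 95]


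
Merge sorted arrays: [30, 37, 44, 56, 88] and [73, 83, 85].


Take 30 from A
Take 37 from A
Take 44 from A
Take 56 from A
Take 73 from B
Take 83 from B
Take 85 from B

Merged: [30, 37, 44, 56, 73, 83, 85, 88]


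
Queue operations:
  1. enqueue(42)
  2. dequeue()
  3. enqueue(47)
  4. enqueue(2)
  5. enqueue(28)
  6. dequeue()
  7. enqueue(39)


enqueue(42) -> [42]
dequeue()->42, []
enqueue(47) -> [47]
enqueue(2) -> [47, 2]
enqueue(28) -> [47, 2, 28]
dequeue()->47, [2, 28]
enqueue(39) -> [2, 28, 39]

Final queue: [2, 28, 39]


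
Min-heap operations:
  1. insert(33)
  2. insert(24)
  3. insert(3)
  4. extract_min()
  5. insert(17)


insert(33) -> [33]
insert(24) -> [24, 33]
insert(3) -> [3, 33, 24]
extract_min()->3, [24, 33]
insert(17) -> [17, 33, 24]

Final heap: [17, 33, 24]


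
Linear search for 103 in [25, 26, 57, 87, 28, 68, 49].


i=0: 25!=103
i=1: 26!=103
i=2: 57!=103
i=3: 87!=103
i=4: 28!=103
i=5: 68!=103
i=6: 49!=103

Not found, 7 comps


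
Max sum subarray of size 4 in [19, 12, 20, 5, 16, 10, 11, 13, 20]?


[0:4]: 56
[1:5]: 53
[2:6]: 51
[3:7]: 42
[4:8]: 50
[5:9]: 54

Max: 56 at [0:4]


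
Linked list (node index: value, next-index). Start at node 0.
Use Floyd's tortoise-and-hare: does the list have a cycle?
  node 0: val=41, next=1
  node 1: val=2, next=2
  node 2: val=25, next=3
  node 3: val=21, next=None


Floyd's tortoise (slow, +1) and hare (fast, +2):
  init: slow=0, fast=0
  step 1: slow=1, fast=2
  step 2: fast 2->3->None, no cycle

Cycle: no


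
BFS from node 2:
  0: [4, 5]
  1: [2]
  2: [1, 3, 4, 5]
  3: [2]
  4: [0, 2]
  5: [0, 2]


Visit 2, enqueue [1, 3, 4, 5]
Visit 1, enqueue []
Visit 3, enqueue []
Visit 4, enqueue [0]
Visit 5, enqueue []
Visit 0, enqueue []

BFS order: [2, 1, 3, 4, 5, 0]


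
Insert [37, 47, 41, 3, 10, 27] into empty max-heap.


Insert 37: [37]
Insert 47: [47, 37]
Insert 41: [47, 37, 41]
Insert 3: [47, 37, 41, 3]
Insert 10: [47, 37, 41, 3, 10]
Insert 27: [47, 37, 41, 3, 10, 27]

Final heap: [47, 37, 41, 3, 10, 27]


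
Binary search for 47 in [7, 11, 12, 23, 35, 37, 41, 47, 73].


Step 1: lo=0, hi=8, mid=4, val=35
Step 2: lo=5, hi=8, mid=6, val=41
Step 3: lo=7, hi=8, mid=7, val=47

Found at index 7


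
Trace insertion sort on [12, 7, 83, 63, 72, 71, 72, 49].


Initial: [12, 7, 83, 63, 72, 71, 72, 49]
Insert 7: [7, 12, 83, 63, 72, 71, 72, 49]
Insert 83: [7, 12, 83, 63, 72, 71, 72, 49]
Insert 63: [7, 12, 63, 83, 72, 71, 72, 49]
Insert 72: [7, 12, 63, 72, 83, 71, 72, 49]
Insert 71: [7, 12, 63, 71, 72, 83, 72, 49]
Insert 72: [7, 12, 63, 71, 72, 72, 83, 49]
Insert 49: [7, 12, 49, 63, 71, 72, 72, 83]

Sorted: [7, 12, 49, 63, 71, 72, 72, 83]


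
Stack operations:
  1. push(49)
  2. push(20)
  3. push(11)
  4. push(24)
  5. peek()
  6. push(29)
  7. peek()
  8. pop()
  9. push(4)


push(49) -> [49]
push(20) -> [49, 20]
push(11) -> [49, 20, 11]
push(24) -> [49, 20, 11, 24]
peek()->24
push(29) -> [49, 20, 11, 24, 29]
peek()->29
pop()->29, [49, 20, 11, 24]
push(4) -> [49, 20, 11, 24, 4]

Final stack: [49, 20, 11, 24, 4]


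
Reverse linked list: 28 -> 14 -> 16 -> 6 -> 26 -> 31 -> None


Step 1: curr=28, set curr.next=prev(None) | reversed so far: 28
Step 2: curr=14, set curr.next=prev(28) | reversed so far: 14 -> 28
Step 3: curr=16, set curr.next=prev(14) | reversed so far: 16 -> 14 -> 28
Step 4: curr=6, set curr.next=prev(16) | reversed so far: 6 -> 16 -> 14 -> 28
Step 5: curr=26, set curr.next=prev(6) | reversed so far: 26 -> 6 -> 16 -> 14 -> 28
Step 6: curr=31, set curr.next=prev(26) | reversed so far: 31 -> 26 -> 6 -> 16 -> 14 -> 28

31 -> 26 -> 6 -> 16 -> 14 -> 28 -> None


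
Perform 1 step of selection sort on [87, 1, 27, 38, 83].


Initial: [87, 1, 27, 38, 83]
Step 1: min=1 at 1
  Swap: [1, 87, 27, 38, 83]

After 1 step: [1, 87, 27, 38, 83]


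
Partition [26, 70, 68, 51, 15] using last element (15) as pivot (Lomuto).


Pivot: 15
Place pivot at 0: [15, 70, 68, 51, 26]

Partitioned: [15, 70, 68, 51, 26]


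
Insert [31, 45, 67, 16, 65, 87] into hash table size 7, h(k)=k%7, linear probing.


Insert 31: h=3 -> slot 3
Insert 45: h=3, 1 probes -> slot 4
Insert 67: h=4, 1 probes -> slot 5
Insert 16: h=2 -> slot 2
Insert 65: h=2, 4 probes -> slot 6
Insert 87: h=3, 4 probes -> slot 0

Table: [87, None, 16, 31, 45, 67, 65]


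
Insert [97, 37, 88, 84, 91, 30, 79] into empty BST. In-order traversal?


Insert 97: root
Insert 37: L from 97
Insert 88: L from 97 -> R from 37
Insert 84: L from 97 -> R from 37 -> L from 88
Insert 91: L from 97 -> R from 37 -> R from 88
Insert 30: L from 97 -> L from 37
Insert 79: L from 97 -> R from 37 -> L from 88 -> L from 84

In-order: [30, 37, 79, 84, 88, 91, 97]


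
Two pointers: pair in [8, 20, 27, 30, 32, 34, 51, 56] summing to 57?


lo=0(8)+hi=7(56)=64
lo=0(8)+hi=6(51)=59
lo=0(8)+hi=5(34)=42
lo=1(20)+hi=5(34)=54
lo=2(27)+hi=5(34)=61
lo=2(27)+hi=4(32)=59
lo=2(27)+hi=3(30)=57

Yes: 27+30=57


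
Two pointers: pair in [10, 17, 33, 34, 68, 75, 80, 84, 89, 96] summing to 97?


lo=0(10)+hi=9(96)=106
lo=0(10)+hi=8(89)=99
lo=0(10)+hi=7(84)=94
lo=1(17)+hi=7(84)=101
lo=1(17)+hi=6(80)=97

Yes: 17+80=97


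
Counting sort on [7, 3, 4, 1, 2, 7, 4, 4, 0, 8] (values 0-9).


Input: [7, 3, 4, 1, 2, 7, 4, 4, 0, 8]
Counts: [1, 1, 1, 1, 3, 0, 0, 2, 1, 0]

Sorted: [0, 1, 2, 3, 4, 4, 4, 7, 7, 8]


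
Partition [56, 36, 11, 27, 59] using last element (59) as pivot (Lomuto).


Pivot: 59
  56 <= 59: advance i (no swap)
  36 <= 59: advance i (no swap)
  11 <= 59: advance i (no swap)
  27 <= 59: advance i (no swap)
Place pivot at 4: [56, 36, 11, 27, 59]

Partitioned: [56, 36, 11, 27, 59]


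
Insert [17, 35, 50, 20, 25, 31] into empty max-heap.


Insert 17: [17]
Insert 35: [35, 17]
Insert 50: [50, 17, 35]
Insert 20: [50, 20, 35, 17]
Insert 25: [50, 25, 35, 17, 20]
Insert 31: [50, 25, 35, 17, 20, 31]

Final heap: [50, 25, 35, 17, 20, 31]


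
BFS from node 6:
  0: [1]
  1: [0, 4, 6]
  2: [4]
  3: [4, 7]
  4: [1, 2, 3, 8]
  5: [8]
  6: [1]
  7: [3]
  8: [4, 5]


Visit 6, enqueue [1]
Visit 1, enqueue [0, 4]
Visit 0, enqueue []
Visit 4, enqueue [2, 3, 8]
Visit 2, enqueue []
Visit 3, enqueue [7]
Visit 8, enqueue [5]
Visit 7, enqueue []
Visit 5, enqueue []

BFS order: [6, 1, 0, 4, 2, 3, 8, 7, 5]


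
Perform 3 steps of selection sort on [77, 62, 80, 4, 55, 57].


Initial: [77, 62, 80, 4, 55, 57]
Step 1: min=4 at 3
  Swap: [4, 62, 80, 77, 55, 57]
Step 2: min=55 at 4
  Swap: [4, 55, 80, 77, 62, 57]
Step 3: min=57 at 5
  Swap: [4, 55, 57, 77, 62, 80]

After 3 steps: [4, 55, 57, 77, 62, 80]


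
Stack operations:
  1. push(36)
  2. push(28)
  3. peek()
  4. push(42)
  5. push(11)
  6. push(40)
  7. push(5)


push(36) -> [36]
push(28) -> [36, 28]
peek()->28
push(42) -> [36, 28, 42]
push(11) -> [36, 28, 42, 11]
push(40) -> [36, 28, 42, 11, 40]
push(5) -> [36, 28, 42, 11, 40, 5]

Final stack: [36, 28, 42, 11, 40, 5]


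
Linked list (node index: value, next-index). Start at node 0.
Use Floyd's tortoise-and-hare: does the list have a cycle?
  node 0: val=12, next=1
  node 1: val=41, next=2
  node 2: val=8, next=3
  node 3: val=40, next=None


Floyd's tortoise (slow, +1) and hare (fast, +2):
  init: slow=0, fast=0
  step 1: slow=1, fast=2
  step 2: fast 2->3->None, no cycle

Cycle: no


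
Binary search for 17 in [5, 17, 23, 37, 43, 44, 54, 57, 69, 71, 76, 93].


Step 1: lo=0, hi=11, mid=5, val=44
Step 2: lo=0, hi=4, mid=2, val=23
Step 3: lo=0, hi=1, mid=0, val=5
Step 4: lo=1, hi=1, mid=1, val=17

Found at index 1


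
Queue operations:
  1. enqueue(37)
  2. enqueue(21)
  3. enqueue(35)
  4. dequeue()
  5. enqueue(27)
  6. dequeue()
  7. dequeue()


enqueue(37) -> [37]
enqueue(21) -> [37, 21]
enqueue(35) -> [37, 21, 35]
dequeue()->37, [21, 35]
enqueue(27) -> [21, 35, 27]
dequeue()->21, [35, 27]
dequeue()->35, [27]

Final queue: [27]


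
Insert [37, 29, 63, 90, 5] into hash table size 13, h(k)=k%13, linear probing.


Insert 37: h=11 -> slot 11
Insert 29: h=3 -> slot 3
Insert 63: h=11, 1 probes -> slot 12
Insert 90: h=12, 1 probes -> slot 0
Insert 5: h=5 -> slot 5

Table: [90, None, None, 29, None, 5, None, None, None, None, None, 37, 63]


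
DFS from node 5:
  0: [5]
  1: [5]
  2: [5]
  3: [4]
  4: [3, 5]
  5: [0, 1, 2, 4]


Visit 5, push [4, 2, 1, 0]
Visit 0, push []
Visit 1, push []
Visit 2, push []
Visit 4, push [3]
Visit 3, push []

DFS order: [5, 0, 1, 2, 4, 3]


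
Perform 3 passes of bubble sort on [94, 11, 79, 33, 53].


Initial: [94, 11, 79, 33, 53]
Pass 1: [11, 79, 33, 53, 94] (4 swaps)
Pass 2: [11, 33, 53, 79, 94] (2 swaps)
Pass 3: [11, 33, 53, 79, 94] (0 swaps)

After 3 passes: [11, 33, 53, 79, 94]


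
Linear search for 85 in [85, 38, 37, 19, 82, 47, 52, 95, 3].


i=0: 85==85 found!

Found at 0, 1 comps


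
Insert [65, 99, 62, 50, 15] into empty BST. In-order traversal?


Insert 65: root
Insert 99: R from 65
Insert 62: L from 65
Insert 50: L from 65 -> L from 62
Insert 15: L from 65 -> L from 62 -> L from 50

In-order: [15, 50, 62, 65, 99]


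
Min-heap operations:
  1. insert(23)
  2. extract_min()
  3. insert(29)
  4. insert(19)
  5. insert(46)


insert(23) -> [23]
extract_min()->23, []
insert(29) -> [29]
insert(19) -> [19, 29]
insert(46) -> [19, 29, 46]

Final heap: [19, 29, 46]


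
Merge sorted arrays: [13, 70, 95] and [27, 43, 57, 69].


Take 13 from A
Take 27 from B
Take 43 from B
Take 57 from B
Take 69 from B

Merged: [13, 27, 43, 57, 69, 70, 95]


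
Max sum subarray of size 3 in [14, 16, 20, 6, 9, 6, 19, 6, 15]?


[0:3]: 50
[1:4]: 42
[2:5]: 35
[3:6]: 21
[4:7]: 34
[5:8]: 31
[6:9]: 40

Max: 50 at [0:3]


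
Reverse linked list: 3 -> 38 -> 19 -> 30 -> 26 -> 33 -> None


Step 1: curr=3, set curr.next=prev(None) | reversed so far: 3
Step 2: curr=38, set curr.next=prev(3) | reversed so far: 38 -> 3
Step 3: curr=19, set curr.next=prev(38) | reversed so far: 19 -> 38 -> 3
Step 4: curr=30, set curr.next=prev(19) | reversed so far: 30 -> 19 -> 38 -> 3
Step 5: curr=26, set curr.next=prev(30) | reversed so far: 26 -> 30 -> 19 -> 38 -> 3
Step 6: curr=33, set curr.next=prev(26) | reversed so far: 33 -> 26 -> 30 -> 19 -> 38 -> 3

33 -> 26 -> 30 -> 19 -> 38 -> 3 -> None


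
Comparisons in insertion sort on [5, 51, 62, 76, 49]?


Algorithm: insertion sort
Input: [5, 51, 62, 76, 49]
Sorted: [5, 49, 51, 62, 76]

7


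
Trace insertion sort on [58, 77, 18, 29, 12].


Initial: [58, 77, 18, 29, 12]
Insert 77: [58, 77, 18, 29, 12]
Insert 18: [18, 58, 77, 29, 12]
Insert 29: [18, 29, 58, 77, 12]
Insert 12: [12, 18, 29, 58, 77]

Sorted: [12, 18, 29, 58, 77]


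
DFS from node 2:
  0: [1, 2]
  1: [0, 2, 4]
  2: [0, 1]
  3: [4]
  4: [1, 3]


Visit 2, push [1, 0]
Visit 0, push [1]
Visit 1, push [4]
Visit 4, push [3]
Visit 3, push []

DFS order: [2, 0, 1, 4, 3]


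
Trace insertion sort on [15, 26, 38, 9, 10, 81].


Initial: [15, 26, 38, 9, 10, 81]
Insert 26: [15, 26, 38, 9, 10, 81]
Insert 38: [15, 26, 38, 9, 10, 81]
Insert 9: [9, 15, 26, 38, 10, 81]
Insert 10: [9, 10, 15, 26, 38, 81]
Insert 81: [9, 10, 15, 26, 38, 81]

Sorted: [9, 10, 15, 26, 38, 81]


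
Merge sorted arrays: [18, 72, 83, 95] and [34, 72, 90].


Take 18 from A
Take 34 from B
Take 72 from A
Take 72 from B
Take 83 from A
Take 90 from B

Merged: [18, 34, 72, 72, 83, 90, 95]


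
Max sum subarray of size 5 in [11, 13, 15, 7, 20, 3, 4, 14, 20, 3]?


[0:5]: 66
[1:6]: 58
[2:7]: 49
[3:8]: 48
[4:9]: 61
[5:10]: 44

Max: 66 at [0:5]


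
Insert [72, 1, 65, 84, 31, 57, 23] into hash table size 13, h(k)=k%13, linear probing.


Insert 72: h=7 -> slot 7
Insert 1: h=1 -> slot 1
Insert 65: h=0 -> slot 0
Insert 84: h=6 -> slot 6
Insert 31: h=5 -> slot 5
Insert 57: h=5, 3 probes -> slot 8
Insert 23: h=10 -> slot 10

Table: [65, 1, None, None, None, 31, 84, 72, 57, None, 23, None, None]


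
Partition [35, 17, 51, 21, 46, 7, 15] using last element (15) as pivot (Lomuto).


Pivot: 15
  7 <= 15: swap -> [7, 17, 51, 21, 46, 35, 15]
Place pivot at 1: [7, 15, 51, 21, 46, 35, 17]

Partitioned: [7, 15, 51, 21, 46, 35, 17]


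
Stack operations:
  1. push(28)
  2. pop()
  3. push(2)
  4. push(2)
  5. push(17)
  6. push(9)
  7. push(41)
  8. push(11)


push(28) -> [28]
pop()->28, []
push(2) -> [2]
push(2) -> [2, 2]
push(17) -> [2, 2, 17]
push(9) -> [2, 2, 17, 9]
push(41) -> [2, 2, 17, 9, 41]
push(11) -> [2, 2, 17, 9, 41, 11]

Final stack: [2, 2, 17, 9, 41, 11]


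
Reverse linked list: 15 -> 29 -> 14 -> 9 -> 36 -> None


Step 1: curr=15, set curr.next=prev(None) | reversed so far: 15
Step 2: curr=29, set curr.next=prev(15) | reversed so far: 29 -> 15
Step 3: curr=14, set curr.next=prev(29) | reversed so far: 14 -> 29 -> 15
Step 4: curr=9, set curr.next=prev(14) | reversed so far: 9 -> 14 -> 29 -> 15
Step 5: curr=36, set curr.next=prev(9) | reversed so far: 36 -> 9 -> 14 -> 29 -> 15

36 -> 9 -> 14 -> 29 -> 15 -> None


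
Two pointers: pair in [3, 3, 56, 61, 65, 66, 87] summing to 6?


lo=0(3)+hi=6(87)=90
lo=0(3)+hi=5(66)=69
lo=0(3)+hi=4(65)=68
lo=0(3)+hi=3(61)=64
lo=0(3)+hi=2(56)=59
lo=0(3)+hi=1(3)=6

Yes: 3+3=6


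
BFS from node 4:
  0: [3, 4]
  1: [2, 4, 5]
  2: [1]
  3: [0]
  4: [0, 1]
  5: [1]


Visit 4, enqueue [0, 1]
Visit 0, enqueue [3]
Visit 1, enqueue [2, 5]
Visit 3, enqueue []
Visit 2, enqueue []
Visit 5, enqueue []

BFS order: [4, 0, 1, 3, 2, 5]


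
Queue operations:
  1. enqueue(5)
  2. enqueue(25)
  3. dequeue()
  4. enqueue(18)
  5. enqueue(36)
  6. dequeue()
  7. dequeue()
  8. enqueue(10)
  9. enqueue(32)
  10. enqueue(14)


enqueue(5) -> [5]
enqueue(25) -> [5, 25]
dequeue()->5, [25]
enqueue(18) -> [25, 18]
enqueue(36) -> [25, 18, 36]
dequeue()->25, [18, 36]
dequeue()->18, [36]
enqueue(10) -> [36, 10]
enqueue(32) -> [36, 10, 32]
enqueue(14) -> [36, 10, 32, 14]

Final queue: [36, 10, 32, 14]


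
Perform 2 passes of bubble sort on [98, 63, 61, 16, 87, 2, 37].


Initial: [98, 63, 61, 16, 87, 2, 37]
Pass 1: [63, 61, 16, 87, 2, 37, 98] (6 swaps)
Pass 2: [61, 16, 63, 2, 37, 87, 98] (4 swaps)

After 2 passes: [61, 16, 63, 2, 37, 87, 98]


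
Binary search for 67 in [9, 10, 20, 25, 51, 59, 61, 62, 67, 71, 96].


Step 1: lo=0, hi=10, mid=5, val=59
Step 2: lo=6, hi=10, mid=8, val=67

Found at index 8


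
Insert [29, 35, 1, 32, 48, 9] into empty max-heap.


Insert 29: [29]
Insert 35: [35, 29]
Insert 1: [35, 29, 1]
Insert 32: [35, 32, 1, 29]
Insert 48: [48, 35, 1, 29, 32]
Insert 9: [48, 35, 9, 29, 32, 1]

Final heap: [48, 35, 9, 29, 32, 1]


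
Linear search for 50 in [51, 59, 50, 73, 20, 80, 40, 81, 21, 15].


i=0: 51!=50
i=1: 59!=50
i=2: 50==50 found!

Found at 2, 3 comps


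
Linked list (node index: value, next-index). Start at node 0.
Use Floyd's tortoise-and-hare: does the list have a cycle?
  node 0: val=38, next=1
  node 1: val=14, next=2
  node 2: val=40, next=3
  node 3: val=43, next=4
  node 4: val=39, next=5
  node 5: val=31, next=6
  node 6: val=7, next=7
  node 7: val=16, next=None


Floyd's tortoise (slow, +1) and hare (fast, +2):
  init: slow=0, fast=0
  step 1: slow=1, fast=2
  step 2: slow=2, fast=4
  step 3: slow=3, fast=6
  step 4: fast 6->7->None, no cycle

Cycle: no


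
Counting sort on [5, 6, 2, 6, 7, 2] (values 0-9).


Input: [5, 6, 2, 6, 7, 2]
Counts: [0, 0, 2, 0, 0, 1, 2, 1, 0, 0]

Sorted: [2, 2, 5, 6, 6, 7]


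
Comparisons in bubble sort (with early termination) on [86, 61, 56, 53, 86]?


Algorithm: bubble sort (with early termination)
Input: [86, 61, 56, 53, 86]
Sorted: [53, 56, 61, 86, 86]

10


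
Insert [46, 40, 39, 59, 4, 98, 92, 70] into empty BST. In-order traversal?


Insert 46: root
Insert 40: L from 46
Insert 39: L from 46 -> L from 40
Insert 59: R from 46
Insert 4: L from 46 -> L from 40 -> L from 39
Insert 98: R from 46 -> R from 59
Insert 92: R from 46 -> R from 59 -> L from 98
Insert 70: R from 46 -> R from 59 -> L from 98 -> L from 92

In-order: [4, 39, 40, 46, 59, 70, 92, 98]


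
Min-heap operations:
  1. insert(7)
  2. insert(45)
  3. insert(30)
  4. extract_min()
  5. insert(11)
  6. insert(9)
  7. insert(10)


insert(7) -> [7]
insert(45) -> [7, 45]
insert(30) -> [7, 45, 30]
extract_min()->7, [30, 45]
insert(11) -> [11, 45, 30]
insert(9) -> [9, 11, 30, 45]
insert(10) -> [9, 10, 30, 45, 11]

Final heap: [9, 10, 30, 45, 11]


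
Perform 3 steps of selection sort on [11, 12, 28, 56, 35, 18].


Initial: [11, 12, 28, 56, 35, 18]
Step 1: min=11 at 0
  Swap: [11, 12, 28, 56, 35, 18]
Step 2: min=12 at 1
  Swap: [11, 12, 28, 56, 35, 18]
Step 3: min=18 at 5
  Swap: [11, 12, 18, 56, 35, 28]

After 3 steps: [11, 12, 18, 56, 35, 28]


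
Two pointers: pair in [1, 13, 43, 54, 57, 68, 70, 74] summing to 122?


lo=0(1)+hi=7(74)=75
lo=1(13)+hi=7(74)=87
lo=2(43)+hi=7(74)=117
lo=3(54)+hi=7(74)=128
lo=3(54)+hi=6(70)=124
lo=3(54)+hi=5(68)=122

Yes: 54+68=122


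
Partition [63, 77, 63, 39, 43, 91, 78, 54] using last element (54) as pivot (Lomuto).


Pivot: 54
  39 <= 54: swap -> [39, 77, 63, 63, 43, 91, 78, 54]
  43 <= 54: swap -> [39, 43, 63, 63, 77, 91, 78, 54]
Place pivot at 2: [39, 43, 54, 63, 77, 91, 78, 63]

Partitioned: [39, 43, 54, 63, 77, 91, 78, 63]


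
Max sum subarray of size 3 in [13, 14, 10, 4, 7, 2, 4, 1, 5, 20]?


[0:3]: 37
[1:4]: 28
[2:5]: 21
[3:6]: 13
[4:7]: 13
[5:8]: 7
[6:9]: 10
[7:10]: 26

Max: 37 at [0:3]


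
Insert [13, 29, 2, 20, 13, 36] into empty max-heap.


Insert 13: [13]
Insert 29: [29, 13]
Insert 2: [29, 13, 2]
Insert 20: [29, 20, 2, 13]
Insert 13: [29, 20, 2, 13, 13]
Insert 36: [36, 20, 29, 13, 13, 2]

Final heap: [36, 20, 29, 13, 13, 2]


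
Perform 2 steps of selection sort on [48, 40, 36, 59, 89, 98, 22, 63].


Initial: [48, 40, 36, 59, 89, 98, 22, 63]
Step 1: min=22 at 6
  Swap: [22, 40, 36, 59, 89, 98, 48, 63]
Step 2: min=36 at 2
  Swap: [22, 36, 40, 59, 89, 98, 48, 63]

After 2 steps: [22, 36, 40, 59, 89, 98, 48, 63]


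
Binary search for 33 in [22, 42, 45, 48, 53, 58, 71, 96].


Step 1: lo=0, hi=7, mid=3, val=48
Step 2: lo=0, hi=2, mid=1, val=42
Step 3: lo=0, hi=0, mid=0, val=22

Not found


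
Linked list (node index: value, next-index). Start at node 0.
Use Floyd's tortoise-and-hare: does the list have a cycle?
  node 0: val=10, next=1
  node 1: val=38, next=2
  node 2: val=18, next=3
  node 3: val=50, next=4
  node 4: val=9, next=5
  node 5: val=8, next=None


Floyd's tortoise (slow, +1) and hare (fast, +2):
  init: slow=0, fast=0
  step 1: slow=1, fast=2
  step 2: slow=2, fast=4
  step 3: fast 4->5->None, no cycle

Cycle: no


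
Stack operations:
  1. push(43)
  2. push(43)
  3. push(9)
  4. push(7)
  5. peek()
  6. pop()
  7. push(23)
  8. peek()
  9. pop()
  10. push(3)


push(43) -> [43]
push(43) -> [43, 43]
push(9) -> [43, 43, 9]
push(7) -> [43, 43, 9, 7]
peek()->7
pop()->7, [43, 43, 9]
push(23) -> [43, 43, 9, 23]
peek()->23
pop()->23, [43, 43, 9]
push(3) -> [43, 43, 9, 3]

Final stack: [43, 43, 9, 3]


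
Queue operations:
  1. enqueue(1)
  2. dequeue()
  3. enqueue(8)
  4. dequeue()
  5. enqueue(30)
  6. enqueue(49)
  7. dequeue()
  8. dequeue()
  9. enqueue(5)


enqueue(1) -> [1]
dequeue()->1, []
enqueue(8) -> [8]
dequeue()->8, []
enqueue(30) -> [30]
enqueue(49) -> [30, 49]
dequeue()->30, [49]
dequeue()->49, []
enqueue(5) -> [5]

Final queue: [5]


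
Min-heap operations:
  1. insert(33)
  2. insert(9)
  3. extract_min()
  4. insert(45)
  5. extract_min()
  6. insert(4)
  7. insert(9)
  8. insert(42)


insert(33) -> [33]
insert(9) -> [9, 33]
extract_min()->9, [33]
insert(45) -> [33, 45]
extract_min()->33, [45]
insert(4) -> [4, 45]
insert(9) -> [4, 45, 9]
insert(42) -> [4, 42, 9, 45]

Final heap: [4, 42, 9, 45]


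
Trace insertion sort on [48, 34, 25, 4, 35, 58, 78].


Initial: [48, 34, 25, 4, 35, 58, 78]
Insert 34: [34, 48, 25, 4, 35, 58, 78]
Insert 25: [25, 34, 48, 4, 35, 58, 78]
Insert 4: [4, 25, 34, 48, 35, 58, 78]
Insert 35: [4, 25, 34, 35, 48, 58, 78]
Insert 58: [4, 25, 34, 35, 48, 58, 78]
Insert 78: [4, 25, 34, 35, 48, 58, 78]

Sorted: [4, 25, 34, 35, 48, 58, 78]


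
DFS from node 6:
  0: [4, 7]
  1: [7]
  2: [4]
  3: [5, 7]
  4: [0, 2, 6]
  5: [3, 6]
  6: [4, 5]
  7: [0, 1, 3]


Visit 6, push [5, 4]
Visit 4, push [2, 0]
Visit 0, push [7]
Visit 7, push [3, 1]
Visit 1, push []
Visit 3, push [5]
Visit 5, push []
Visit 2, push []

DFS order: [6, 4, 0, 7, 1, 3, 5, 2]


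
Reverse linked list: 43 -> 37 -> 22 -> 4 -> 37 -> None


Step 1: curr=43, set curr.next=prev(None) | reversed so far: 43
Step 2: curr=37, set curr.next=prev(43) | reversed so far: 37 -> 43
Step 3: curr=22, set curr.next=prev(37) | reversed so far: 22 -> 37 -> 43
Step 4: curr=4, set curr.next=prev(22) | reversed so far: 4 -> 22 -> 37 -> 43
Step 5: curr=37, set curr.next=prev(4) | reversed so far: 37 -> 4 -> 22 -> 37 -> 43

37 -> 4 -> 22 -> 37 -> 43 -> None


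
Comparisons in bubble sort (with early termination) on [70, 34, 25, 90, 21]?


Algorithm: bubble sort (with early termination)
Input: [70, 34, 25, 90, 21]
Sorted: [21, 25, 34, 70, 90]

10
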